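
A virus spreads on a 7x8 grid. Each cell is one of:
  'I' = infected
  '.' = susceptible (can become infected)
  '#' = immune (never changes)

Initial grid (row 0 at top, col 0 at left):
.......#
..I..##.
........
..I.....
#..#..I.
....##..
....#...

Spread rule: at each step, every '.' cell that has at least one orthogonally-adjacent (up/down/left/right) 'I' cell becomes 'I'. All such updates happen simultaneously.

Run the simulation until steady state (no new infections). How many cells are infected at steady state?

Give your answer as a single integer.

Answer: 48

Derivation:
Step 0 (initial): 3 infected
Step 1: +11 new -> 14 infected
Step 2: +16 new -> 30 infected
Step 3: +11 new -> 41 infected
Step 4: +5 new -> 46 infected
Step 5: +2 new -> 48 infected
Step 6: +0 new -> 48 infected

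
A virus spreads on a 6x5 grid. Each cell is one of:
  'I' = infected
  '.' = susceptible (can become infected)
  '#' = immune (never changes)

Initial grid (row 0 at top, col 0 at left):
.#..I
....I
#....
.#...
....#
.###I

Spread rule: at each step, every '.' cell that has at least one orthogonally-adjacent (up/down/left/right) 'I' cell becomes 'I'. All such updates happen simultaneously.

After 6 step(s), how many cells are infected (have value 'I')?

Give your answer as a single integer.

Answer: 20

Derivation:
Step 0 (initial): 3 infected
Step 1: +3 new -> 6 infected
Step 2: +4 new -> 10 infected
Step 3: +3 new -> 13 infected
Step 4: +4 new -> 17 infected
Step 5: +2 new -> 19 infected
Step 6: +1 new -> 20 infected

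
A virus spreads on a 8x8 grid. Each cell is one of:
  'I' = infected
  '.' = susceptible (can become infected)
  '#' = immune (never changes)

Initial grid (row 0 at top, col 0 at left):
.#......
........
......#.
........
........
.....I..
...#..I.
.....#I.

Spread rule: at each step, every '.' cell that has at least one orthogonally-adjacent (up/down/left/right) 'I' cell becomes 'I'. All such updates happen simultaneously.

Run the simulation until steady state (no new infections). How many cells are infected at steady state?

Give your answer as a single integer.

Answer: 60

Derivation:
Step 0 (initial): 3 infected
Step 1: +6 new -> 9 infected
Step 2: +6 new -> 15 infected
Step 3: +7 new -> 22 infected
Step 4: +8 new -> 30 infected
Step 5: +10 new -> 40 infected
Step 6: +9 new -> 49 infected
Step 7: +6 new -> 55 infected
Step 8: +3 new -> 58 infected
Step 9: +1 new -> 59 infected
Step 10: +1 new -> 60 infected
Step 11: +0 new -> 60 infected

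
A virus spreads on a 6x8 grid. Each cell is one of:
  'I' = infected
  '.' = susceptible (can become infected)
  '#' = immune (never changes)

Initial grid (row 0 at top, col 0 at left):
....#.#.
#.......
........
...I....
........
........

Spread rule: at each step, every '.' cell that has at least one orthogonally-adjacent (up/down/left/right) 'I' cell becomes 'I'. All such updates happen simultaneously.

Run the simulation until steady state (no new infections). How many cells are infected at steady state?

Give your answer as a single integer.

Answer: 45

Derivation:
Step 0 (initial): 1 infected
Step 1: +4 new -> 5 infected
Step 2: +8 new -> 13 infected
Step 3: +11 new -> 24 infected
Step 4: +10 new -> 34 infected
Step 5: +7 new -> 41 infected
Step 6: +3 new -> 44 infected
Step 7: +1 new -> 45 infected
Step 8: +0 new -> 45 infected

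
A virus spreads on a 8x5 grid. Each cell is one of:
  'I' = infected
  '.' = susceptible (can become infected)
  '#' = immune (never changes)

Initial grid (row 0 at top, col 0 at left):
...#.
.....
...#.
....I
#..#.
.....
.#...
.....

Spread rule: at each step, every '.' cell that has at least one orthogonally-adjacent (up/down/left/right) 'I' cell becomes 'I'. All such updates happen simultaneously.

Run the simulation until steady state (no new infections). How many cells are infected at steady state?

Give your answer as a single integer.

Answer: 35

Derivation:
Step 0 (initial): 1 infected
Step 1: +3 new -> 4 infected
Step 2: +3 new -> 7 infected
Step 3: +7 new -> 14 infected
Step 4: +7 new -> 21 infected
Step 5: +6 new -> 27 infected
Step 6: +4 new -> 31 infected
Step 7: +3 new -> 34 infected
Step 8: +1 new -> 35 infected
Step 9: +0 new -> 35 infected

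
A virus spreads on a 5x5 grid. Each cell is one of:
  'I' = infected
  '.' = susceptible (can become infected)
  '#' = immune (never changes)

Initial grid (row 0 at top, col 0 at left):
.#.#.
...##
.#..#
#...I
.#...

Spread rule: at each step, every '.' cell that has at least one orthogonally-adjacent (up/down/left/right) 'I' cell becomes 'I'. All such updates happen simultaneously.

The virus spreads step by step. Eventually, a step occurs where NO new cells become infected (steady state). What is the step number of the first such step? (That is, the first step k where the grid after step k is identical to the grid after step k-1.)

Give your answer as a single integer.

Step 0 (initial): 1 infected
Step 1: +2 new -> 3 infected
Step 2: +3 new -> 6 infected
Step 3: +3 new -> 9 infected
Step 4: +1 new -> 10 infected
Step 5: +2 new -> 12 infected
Step 6: +1 new -> 13 infected
Step 7: +2 new -> 15 infected
Step 8: +0 new -> 15 infected

Answer: 8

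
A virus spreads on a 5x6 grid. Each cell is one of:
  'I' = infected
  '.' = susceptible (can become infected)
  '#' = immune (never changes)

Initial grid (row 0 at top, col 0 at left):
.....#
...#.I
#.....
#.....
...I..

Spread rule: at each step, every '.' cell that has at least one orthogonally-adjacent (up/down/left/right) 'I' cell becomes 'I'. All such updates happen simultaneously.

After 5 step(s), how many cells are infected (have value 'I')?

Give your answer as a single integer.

Answer: 24

Derivation:
Step 0 (initial): 2 infected
Step 1: +5 new -> 7 infected
Step 2: +8 new -> 15 infected
Step 3: +4 new -> 19 infected
Step 4: +3 new -> 22 infected
Step 5: +2 new -> 24 infected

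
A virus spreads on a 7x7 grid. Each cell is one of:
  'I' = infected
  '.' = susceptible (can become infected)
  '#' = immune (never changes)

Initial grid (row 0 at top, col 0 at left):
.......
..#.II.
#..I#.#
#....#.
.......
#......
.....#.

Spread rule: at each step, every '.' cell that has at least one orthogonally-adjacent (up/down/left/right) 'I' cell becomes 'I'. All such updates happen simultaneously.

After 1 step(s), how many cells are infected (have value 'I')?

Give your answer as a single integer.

Answer: 10

Derivation:
Step 0 (initial): 3 infected
Step 1: +7 new -> 10 infected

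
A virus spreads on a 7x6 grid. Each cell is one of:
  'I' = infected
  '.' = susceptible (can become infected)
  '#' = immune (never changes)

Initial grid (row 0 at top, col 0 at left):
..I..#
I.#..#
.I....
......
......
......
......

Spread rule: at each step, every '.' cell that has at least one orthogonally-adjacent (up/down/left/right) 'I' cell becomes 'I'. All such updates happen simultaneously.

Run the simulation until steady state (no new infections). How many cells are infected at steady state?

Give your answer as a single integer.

Answer: 39

Derivation:
Step 0 (initial): 3 infected
Step 1: +7 new -> 10 infected
Step 2: +6 new -> 16 infected
Step 3: +6 new -> 22 infected
Step 4: +6 new -> 28 infected
Step 5: +5 new -> 33 infected
Step 6: +3 new -> 36 infected
Step 7: +2 new -> 38 infected
Step 8: +1 new -> 39 infected
Step 9: +0 new -> 39 infected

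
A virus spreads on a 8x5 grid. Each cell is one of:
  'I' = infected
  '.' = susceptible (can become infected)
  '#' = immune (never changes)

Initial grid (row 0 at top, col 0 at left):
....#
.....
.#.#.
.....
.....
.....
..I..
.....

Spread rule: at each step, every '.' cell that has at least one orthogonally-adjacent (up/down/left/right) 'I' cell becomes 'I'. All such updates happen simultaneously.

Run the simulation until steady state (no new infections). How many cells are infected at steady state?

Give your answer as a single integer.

Answer: 37

Derivation:
Step 0 (initial): 1 infected
Step 1: +4 new -> 5 infected
Step 2: +7 new -> 12 infected
Step 3: +7 new -> 19 infected
Step 4: +5 new -> 24 infected
Step 5: +3 new -> 27 infected
Step 6: +5 new -> 32 infected
Step 7: +4 new -> 36 infected
Step 8: +1 new -> 37 infected
Step 9: +0 new -> 37 infected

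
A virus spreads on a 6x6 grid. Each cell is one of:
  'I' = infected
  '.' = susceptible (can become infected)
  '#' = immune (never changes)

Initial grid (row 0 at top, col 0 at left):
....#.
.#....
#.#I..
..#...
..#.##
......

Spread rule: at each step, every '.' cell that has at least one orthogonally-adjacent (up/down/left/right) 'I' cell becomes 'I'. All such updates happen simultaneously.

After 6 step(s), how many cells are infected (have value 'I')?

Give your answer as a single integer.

Answer: 24

Derivation:
Step 0 (initial): 1 infected
Step 1: +3 new -> 4 infected
Step 2: +6 new -> 10 infected
Step 3: +4 new -> 14 infected
Step 4: +4 new -> 18 infected
Step 5: +3 new -> 21 infected
Step 6: +3 new -> 24 infected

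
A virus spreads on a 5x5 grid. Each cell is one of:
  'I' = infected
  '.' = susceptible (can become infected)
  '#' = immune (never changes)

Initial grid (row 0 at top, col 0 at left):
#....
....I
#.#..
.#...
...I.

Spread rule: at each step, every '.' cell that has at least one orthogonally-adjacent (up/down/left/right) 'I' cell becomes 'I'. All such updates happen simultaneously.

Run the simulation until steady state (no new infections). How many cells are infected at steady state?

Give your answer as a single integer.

Step 0 (initial): 2 infected
Step 1: +6 new -> 8 infected
Step 2: +6 new -> 14 infected
Step 3: +3 new -> 17 infected
Step 4: +4 new -> 21 infected
Step 5: +0 new -> 21 infected

Answer: 21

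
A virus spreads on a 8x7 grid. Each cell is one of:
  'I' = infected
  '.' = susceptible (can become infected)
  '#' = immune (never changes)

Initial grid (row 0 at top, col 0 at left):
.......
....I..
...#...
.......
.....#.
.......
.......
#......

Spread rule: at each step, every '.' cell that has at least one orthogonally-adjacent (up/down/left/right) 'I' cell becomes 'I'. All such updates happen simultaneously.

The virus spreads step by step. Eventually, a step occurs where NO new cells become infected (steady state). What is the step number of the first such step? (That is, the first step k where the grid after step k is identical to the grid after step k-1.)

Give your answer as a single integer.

Step 0 (initial): 1 infected
Step 1: +4 new -> 5 infected
Step 2: +6 new -> 11 infected
Step 3: +8 new -> 19 infected
Step 4: +7 new -> 26 infected
Step 5: +8 new -> 34 infected
Step 6: +7 new -> 41 infected
Step 7: +6 new -> 47 infected
Step 8: +4 new -> 51 infected
Step 9: +2 new -> 53 infected
Step 10: +0 new -> 53 infected

Answer: 10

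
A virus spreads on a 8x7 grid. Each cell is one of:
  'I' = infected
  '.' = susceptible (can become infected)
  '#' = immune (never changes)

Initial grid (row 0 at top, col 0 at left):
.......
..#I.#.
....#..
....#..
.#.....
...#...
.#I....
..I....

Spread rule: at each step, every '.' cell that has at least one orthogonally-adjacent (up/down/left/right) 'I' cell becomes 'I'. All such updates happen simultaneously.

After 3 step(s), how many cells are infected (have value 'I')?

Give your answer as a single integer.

Answer: 29

Derivation:
Step 0 (initial): 3 infected
Step 1: +7 new -> 10 infected
Step 2: +9 new -> 19 infected
Step 3: +10 new -> 29 infected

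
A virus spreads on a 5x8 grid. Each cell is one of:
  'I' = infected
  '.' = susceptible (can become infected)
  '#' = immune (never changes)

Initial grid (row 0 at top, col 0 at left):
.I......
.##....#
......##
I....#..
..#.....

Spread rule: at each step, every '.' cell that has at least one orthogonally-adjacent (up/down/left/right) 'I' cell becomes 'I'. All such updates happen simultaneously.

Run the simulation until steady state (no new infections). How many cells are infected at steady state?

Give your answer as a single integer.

Answer: 33

Derivation:
Step 0 (initial): 2 infected
Step 1: +5 new -> 7 infected
Step 2: +5 new -> 12 infected
Step 3: +4 new -> 16 infected
Step 4: +5 new -> 21 infected
Step 5: +4 new -> 25 infected
Step 6: +4 new -> 29 infected
Step 7: +1 new -> 30 infected
Step 8: +2 new -> 32 infected
Step 9: +1 new -> 33 infected
Step 10: +0 new -> 33 infected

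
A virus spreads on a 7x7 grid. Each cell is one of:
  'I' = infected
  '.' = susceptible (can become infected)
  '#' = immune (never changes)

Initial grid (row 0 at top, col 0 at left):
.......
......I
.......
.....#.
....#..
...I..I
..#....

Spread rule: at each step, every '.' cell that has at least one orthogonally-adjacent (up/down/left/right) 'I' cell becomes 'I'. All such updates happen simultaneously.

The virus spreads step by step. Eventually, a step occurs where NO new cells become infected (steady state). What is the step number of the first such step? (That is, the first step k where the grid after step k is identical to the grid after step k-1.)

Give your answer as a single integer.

Answer: 8

Derivation:
Step 0 (initial): 3 infected
Step 1: +10 new -> 13 infected
Step 2: +10 new -> 23 infected
Step 3: +9 new -> 32 infected
Step 4: +6 new -> 38 infected
Step 5: +4 new -> 42 infected
Step 6: +3 new -> 45 infected
Step 7: +1 new -> 46 infected
Step 8: +0 new -> 46 infected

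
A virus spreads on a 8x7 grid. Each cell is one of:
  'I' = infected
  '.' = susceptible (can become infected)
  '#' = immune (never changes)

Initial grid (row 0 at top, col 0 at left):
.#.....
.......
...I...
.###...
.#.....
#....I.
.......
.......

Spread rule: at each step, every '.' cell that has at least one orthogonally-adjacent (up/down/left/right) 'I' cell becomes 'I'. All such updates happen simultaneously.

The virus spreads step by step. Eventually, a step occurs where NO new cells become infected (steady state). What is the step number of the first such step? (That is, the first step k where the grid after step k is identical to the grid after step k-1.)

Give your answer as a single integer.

Step 0 (initial): 2 infected
Step 1: +7 new -> 9 infected
Step 2: +13 new -> 22 infected
Step 3: +12 new -> 34 infected
Step 4: +8 new -> 42 infected
Step 5: +5 new -> 47 infected
Step 6: +2 new -> 49 infected
Step 7: +1 new -> 50 infected
Step 8: +0 new -> 50 infected

Answer: 8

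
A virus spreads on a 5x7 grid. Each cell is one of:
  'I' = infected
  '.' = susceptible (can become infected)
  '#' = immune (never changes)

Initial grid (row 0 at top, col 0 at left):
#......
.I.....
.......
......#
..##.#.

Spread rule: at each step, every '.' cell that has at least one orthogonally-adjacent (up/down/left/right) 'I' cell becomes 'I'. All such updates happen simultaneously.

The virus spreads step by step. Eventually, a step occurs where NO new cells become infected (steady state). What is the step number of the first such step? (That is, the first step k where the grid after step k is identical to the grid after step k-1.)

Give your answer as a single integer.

Step 0 (initial): 1 infected
Step 1: +4 new -> 5 infected
Step 2: +5 new -> 10 infected
Step 3: +6 new -> 16 infected
Step 4: +5 new -> 21 infected
Step 5: +4 new -> 25 infected
Step 6: +4 new -> 29 infected
Step 7: +0 new -> 29 infected

Answer: 7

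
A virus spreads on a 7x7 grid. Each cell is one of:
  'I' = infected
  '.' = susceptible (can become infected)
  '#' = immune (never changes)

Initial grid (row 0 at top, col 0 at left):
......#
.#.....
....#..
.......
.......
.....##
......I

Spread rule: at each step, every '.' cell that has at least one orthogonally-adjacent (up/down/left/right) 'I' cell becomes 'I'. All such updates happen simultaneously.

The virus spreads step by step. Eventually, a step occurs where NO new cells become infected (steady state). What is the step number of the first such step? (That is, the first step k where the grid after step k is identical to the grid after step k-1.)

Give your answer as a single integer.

Step 0 (initial): 1 infected
Step 1: +1 new -> 2 infected
Step 2: +1 new -> 3 infected
Step 3: +2 new -> 5 infected
Step 4: +3 new -> 8 infected
Step 5: +5 new -> 13 infected
Step 6: +6 new -> 19 infected
Step 7: +6 new -> 25 infected
Step 8: +6 new -> 31 infected
Step 9: +7 new -> 38 infected
Step 10: +3 new -> 41 infected
Step 11: +2 new -> 43 infected
Step 12: +1 new -> 44 infected
Step 13: +0 new -> 44 infected

Answer: 13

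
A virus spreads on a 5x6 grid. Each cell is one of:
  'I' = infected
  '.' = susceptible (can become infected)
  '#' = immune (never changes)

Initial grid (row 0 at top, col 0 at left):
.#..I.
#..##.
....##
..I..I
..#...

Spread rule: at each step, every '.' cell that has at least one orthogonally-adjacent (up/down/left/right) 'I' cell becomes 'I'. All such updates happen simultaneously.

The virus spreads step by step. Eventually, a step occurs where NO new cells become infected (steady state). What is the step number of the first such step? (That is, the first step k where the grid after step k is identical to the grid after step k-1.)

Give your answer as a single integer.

Answer: 4

Derivation:
Step 0 (initial): 3 infected
Step 1: +7 new -> 10 infected
Step 2: +9 new -> 19 infected
Step 3: +3 new -> 22 infected
Step 4: +0 new -> 22 infected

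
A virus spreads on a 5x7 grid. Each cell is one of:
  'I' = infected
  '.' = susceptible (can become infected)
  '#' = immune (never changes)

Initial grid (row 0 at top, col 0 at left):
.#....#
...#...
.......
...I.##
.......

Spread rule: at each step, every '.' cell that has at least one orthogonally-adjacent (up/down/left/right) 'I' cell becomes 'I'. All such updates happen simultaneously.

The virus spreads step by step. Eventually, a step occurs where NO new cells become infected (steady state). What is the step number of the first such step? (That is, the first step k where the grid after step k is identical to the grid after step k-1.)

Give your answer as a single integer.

Answer: 7

Derivation:
Step 0 (initial): 1 infected
Step 1: +4 new -> 5 infected
Step 2: +5 new -> 10 infected
Step 3: +7 new -> 17 infected
Step 4: +8 new -> 25 infected
Step 5: +4 new -> 29 infected
Step 6: +1 new -> 30 infected
Step 7: +0 new -> 30 infected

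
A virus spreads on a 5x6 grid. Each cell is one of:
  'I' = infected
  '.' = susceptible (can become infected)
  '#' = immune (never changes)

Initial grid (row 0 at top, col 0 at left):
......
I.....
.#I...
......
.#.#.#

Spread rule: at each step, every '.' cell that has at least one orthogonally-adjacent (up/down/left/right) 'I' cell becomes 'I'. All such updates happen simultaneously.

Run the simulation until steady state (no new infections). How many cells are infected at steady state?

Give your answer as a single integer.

Step 0 (initial): 2 infected
Step 1: +6 new -> 8 infected
Step 2: +8 new -> 16 infected
Step 3: +5 new -> 21 infected
Step 4: +4 new -> 25 infected
Step 5: +1 new -> 26 infected
Step 6: +0 new -> 26 infected

Answer: 26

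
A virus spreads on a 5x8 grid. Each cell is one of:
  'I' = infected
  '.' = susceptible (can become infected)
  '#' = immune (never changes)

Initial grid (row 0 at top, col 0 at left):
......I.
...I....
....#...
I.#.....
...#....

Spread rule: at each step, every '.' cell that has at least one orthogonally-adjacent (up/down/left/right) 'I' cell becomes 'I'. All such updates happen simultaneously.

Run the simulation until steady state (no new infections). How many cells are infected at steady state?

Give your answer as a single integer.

Step 0 (initial): 3 infected
Step 1: +10 new -> 13 infected
Step 2: +11 new -> 24 infected
Step 3: +7 new -> 31 infected
Step 4: +4 new -> 35 infected
Step 5: +2 new -> 37 infected
Step 6: +0 new -> 37 infected

Answer: 37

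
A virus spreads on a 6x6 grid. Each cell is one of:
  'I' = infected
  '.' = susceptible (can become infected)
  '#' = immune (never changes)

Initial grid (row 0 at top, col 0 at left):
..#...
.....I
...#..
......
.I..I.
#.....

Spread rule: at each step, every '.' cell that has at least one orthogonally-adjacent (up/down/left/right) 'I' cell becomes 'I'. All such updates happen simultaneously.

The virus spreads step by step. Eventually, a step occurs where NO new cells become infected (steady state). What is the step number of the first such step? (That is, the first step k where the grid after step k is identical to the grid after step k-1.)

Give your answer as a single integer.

Answer: 6

Derivation:
Step 0 (initial): 3 infected
Step 1: +11 new -> 14 infected
Step 2: +11 new -> 25 infected
Step 3: +5 new -> 30 infected
Step 4: +2 new -> 32 infected
Step 5: +1 new -> 33 infected
Step 6: +0 new -> 33 infected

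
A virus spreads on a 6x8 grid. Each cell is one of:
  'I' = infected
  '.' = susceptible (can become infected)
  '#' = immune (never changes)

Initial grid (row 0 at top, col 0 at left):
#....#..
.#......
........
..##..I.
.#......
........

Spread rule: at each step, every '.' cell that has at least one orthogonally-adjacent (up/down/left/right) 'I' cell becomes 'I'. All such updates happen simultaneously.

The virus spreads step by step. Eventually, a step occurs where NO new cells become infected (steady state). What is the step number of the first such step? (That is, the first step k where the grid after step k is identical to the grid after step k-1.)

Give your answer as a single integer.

Step 0 (initial): 1 infected
Step 1: +4 new -> 5 infected
Step 2: +7 new -> 12 infected
Step 3: +7 new -> 19 infected
Step 4: +5 new -> 24 infected
Step 5: +5 new -> 29 infected
Step 6: +4 new -> 33 infected
Step 7: +4 new -> 37 infected
Step 8: +4 new -> 41 infected
Step 9: +1 new -> 42 infected
Step 10: +0 new -> 42 infected

Answer: 10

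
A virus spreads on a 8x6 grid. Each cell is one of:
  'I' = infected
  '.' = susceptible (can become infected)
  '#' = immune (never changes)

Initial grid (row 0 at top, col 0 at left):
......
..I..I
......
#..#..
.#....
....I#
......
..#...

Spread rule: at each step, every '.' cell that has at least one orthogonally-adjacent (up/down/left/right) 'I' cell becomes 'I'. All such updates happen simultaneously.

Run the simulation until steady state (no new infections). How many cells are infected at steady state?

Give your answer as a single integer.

Step 0 (initial): 3 infected
Step 1: +10 new -> 13 infected
Step 2: +16 new -> 29 infected
Step 3: +8 new -> 37 infected
Step 4: +2 new -> 39 infected
Step 5: +3 new -> 42 infected
Step 6: +1 new -> 43 infected
Step 7: +0 new -> 43 infected

Answer: 43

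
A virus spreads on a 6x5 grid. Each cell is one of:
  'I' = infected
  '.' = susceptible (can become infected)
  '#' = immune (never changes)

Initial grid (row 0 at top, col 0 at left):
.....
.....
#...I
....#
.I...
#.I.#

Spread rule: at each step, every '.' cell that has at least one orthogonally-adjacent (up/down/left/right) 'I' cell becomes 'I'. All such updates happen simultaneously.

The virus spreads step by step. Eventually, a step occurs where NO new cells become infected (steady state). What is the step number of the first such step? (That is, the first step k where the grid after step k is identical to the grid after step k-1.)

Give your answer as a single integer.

Answer: 6

Derivation:
Step 0 (initial): 3 infected
Step 1: +7 new -> 10 infected
Step 2: +8 new -> 18 infected
Step 3: +4 new -> 22 infected
Step 4: +3 new -> 25 infected
Step 5: +1 new -> 26 infected
Step 6: +0 new -> 26 infected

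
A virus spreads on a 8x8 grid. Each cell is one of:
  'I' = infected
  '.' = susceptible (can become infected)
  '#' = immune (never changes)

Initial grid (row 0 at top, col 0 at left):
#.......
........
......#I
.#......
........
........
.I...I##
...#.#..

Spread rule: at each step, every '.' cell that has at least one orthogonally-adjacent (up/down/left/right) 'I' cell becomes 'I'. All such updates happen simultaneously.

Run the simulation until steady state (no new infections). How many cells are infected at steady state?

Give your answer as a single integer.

Answer: 55

Derivation:
Step 0 (initial): 3 infected
Step 1: +8 new -> 11 infected
Step 2: +14 new -> 25 infected
Step 3: +9 new -> 34 infected
Step 4: +7 new -> 41 infected
Step 5: +6 new -> 47 infected
Step 6: +5 new -> 52 infected
Step 7: +2 new -> 54 infected
Step 8: +1 new -> 55 infected
Step 9: +0 new -> 55 infected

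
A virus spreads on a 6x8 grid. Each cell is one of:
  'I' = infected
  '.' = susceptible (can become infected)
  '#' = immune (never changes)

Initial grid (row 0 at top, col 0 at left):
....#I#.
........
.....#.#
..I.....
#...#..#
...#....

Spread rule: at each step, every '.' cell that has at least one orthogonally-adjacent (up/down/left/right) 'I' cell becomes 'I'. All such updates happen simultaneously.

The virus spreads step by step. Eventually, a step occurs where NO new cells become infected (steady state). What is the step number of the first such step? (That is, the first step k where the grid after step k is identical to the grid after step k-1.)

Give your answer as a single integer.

Answer: 8

Derivation:
Step 0 (initial): 2 infected
Step 1: +5 new -> 7 infected
Step 2: +10 new -> 17 infected
Step 3: +9 new -> 26 infected
Step 4: +7 new -> 33 infected
Step 5: +4 new -> 37 infected
Step 6: +2 new -> 39 infected
Step 7: +1 new -> 40 infected
Step 8: +0 new -> 40 infected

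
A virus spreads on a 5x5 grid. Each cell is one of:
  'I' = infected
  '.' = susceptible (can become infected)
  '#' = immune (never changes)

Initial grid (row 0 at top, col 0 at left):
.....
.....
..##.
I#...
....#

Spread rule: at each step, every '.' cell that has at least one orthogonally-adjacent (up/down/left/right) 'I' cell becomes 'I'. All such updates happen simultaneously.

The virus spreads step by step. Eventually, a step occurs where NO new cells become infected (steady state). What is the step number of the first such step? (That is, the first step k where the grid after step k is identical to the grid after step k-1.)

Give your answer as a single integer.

Step 0 (initial): 1 infected
Step 1: +2 new -> 3 infected
Step 2: +3 new -> 6 infected
Step 3: +3 new -> 9 infected
Step 4: +4 new -> 13 infected
Step 5: +3 new -> 16 infected
Step 6: +3 new -> 19 infected
Step 7: +2 new -> 21 infected
Step 8: +0 new -> 21 infected

Answer: 8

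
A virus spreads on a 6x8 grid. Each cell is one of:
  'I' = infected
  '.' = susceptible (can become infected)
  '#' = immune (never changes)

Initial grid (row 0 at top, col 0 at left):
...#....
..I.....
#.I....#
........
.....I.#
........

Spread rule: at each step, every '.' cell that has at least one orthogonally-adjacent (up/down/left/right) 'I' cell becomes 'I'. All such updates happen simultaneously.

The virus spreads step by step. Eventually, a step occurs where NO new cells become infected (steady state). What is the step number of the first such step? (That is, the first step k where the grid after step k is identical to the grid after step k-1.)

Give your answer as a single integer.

Answer: 7

Derivation:
Step 0 (initial): 3 infected
Step 1: +10 new -> 13 infected
Step 2: +13 new -> 26 infected
Step 3: +10 new -> 36 infected
Step 4: +4 new -> 40 infected
Step 5: +3 new -> 43 infected
Step 6: +1 new -> 44 infected
Step 7: +0 new -> 44 infected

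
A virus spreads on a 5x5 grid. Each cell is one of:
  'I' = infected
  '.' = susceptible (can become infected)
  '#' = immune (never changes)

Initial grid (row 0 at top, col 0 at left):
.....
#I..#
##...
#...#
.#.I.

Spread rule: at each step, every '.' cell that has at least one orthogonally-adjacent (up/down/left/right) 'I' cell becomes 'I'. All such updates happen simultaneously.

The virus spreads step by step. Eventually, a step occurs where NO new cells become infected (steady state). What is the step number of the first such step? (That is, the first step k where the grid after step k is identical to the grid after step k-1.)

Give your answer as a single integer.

Step 0 (initial): 2 infected
Step 1: +5 new -> 7 infected
Step 2: +6 new -> 13 infected
Step 3: +3 new -> 16 infected
Step 4: +1 new -> 17 infected
Step 5: +0 new -> 17 infected

Answer: 5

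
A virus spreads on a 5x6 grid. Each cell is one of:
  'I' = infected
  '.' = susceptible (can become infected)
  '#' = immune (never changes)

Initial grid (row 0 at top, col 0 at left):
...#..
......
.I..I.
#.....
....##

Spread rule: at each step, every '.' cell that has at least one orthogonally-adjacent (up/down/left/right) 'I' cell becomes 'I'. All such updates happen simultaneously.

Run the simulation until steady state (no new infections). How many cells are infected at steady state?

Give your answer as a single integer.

Answer: 26

Derivation:
Step 0 (initial): 2 infected
Step 1: +8 new -> 10 infected
Step 2: +10 new -> 20 infected
Step 3: +6 new -> 26 infected
Step 4: +0 new -> 26 infected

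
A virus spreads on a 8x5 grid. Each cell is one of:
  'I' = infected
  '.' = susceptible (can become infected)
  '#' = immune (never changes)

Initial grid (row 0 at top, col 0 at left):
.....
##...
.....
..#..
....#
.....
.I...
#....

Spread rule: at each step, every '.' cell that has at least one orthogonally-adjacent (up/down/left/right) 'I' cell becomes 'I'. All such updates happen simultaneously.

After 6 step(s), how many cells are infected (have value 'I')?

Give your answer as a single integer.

Answer: 27

Derivation:
Step 0 (initial): 1 infected
Step 1: +4 new -> 5 infected
Step 2: +5 new -> 10 infected
Step 3: +6 new -> 16 infected
Step 4: +5 new -> 21 infected
Step 5: +3 new -> 24 infected
Step 6: +3 new -> 27 infected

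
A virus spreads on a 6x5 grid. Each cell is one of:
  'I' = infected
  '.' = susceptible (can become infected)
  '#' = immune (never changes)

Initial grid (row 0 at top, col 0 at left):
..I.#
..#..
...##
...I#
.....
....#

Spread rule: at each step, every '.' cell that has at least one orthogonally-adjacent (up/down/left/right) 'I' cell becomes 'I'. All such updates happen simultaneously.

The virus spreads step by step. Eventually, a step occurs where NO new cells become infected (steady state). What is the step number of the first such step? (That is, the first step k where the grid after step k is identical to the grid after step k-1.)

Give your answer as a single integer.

Answer: 6

Derivation:
Step 0 (initial): 2 infected
Step 1: +4 new -> 6 infected
Step 2: +8 new -> 14 infected
Step 3: +6 new -> 20 infected
Step 4: +3 new -> 23 infected
Step 5: +1 new -> 24 infected
Step 6: +0 new -> 24 infected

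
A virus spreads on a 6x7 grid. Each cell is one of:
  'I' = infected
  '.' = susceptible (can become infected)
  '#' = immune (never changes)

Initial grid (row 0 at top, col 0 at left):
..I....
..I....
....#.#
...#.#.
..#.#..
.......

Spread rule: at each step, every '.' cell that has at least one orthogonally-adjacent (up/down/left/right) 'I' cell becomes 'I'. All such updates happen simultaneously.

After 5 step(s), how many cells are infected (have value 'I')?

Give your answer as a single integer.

Answer: 25

Derivation:
Step 0 (initial): 2 infected
Step 1: +5 new -> 7 infected
Step 2: +7 new -> 14 infected
Step 3: +4 new -> 18 infected
Step 4: +5 new -> 23 infected
Step 5: +2 new -> 25 infected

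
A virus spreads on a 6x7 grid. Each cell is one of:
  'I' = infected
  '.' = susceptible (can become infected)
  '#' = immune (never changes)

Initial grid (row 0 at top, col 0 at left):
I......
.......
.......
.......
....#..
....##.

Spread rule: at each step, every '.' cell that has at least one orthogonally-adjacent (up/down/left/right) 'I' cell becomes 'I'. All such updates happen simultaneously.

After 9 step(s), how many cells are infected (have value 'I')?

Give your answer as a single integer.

Step 0 (initial): 1 infected
Step 1: +2 new -> 3 infected
Step 2: +3 new -> 6 infected
Step 3: +4 new -> 10 infected
Step 4: +5 new -> 15 infected
Step 5: +6 new -> 21 infected
Step 6: +6 new -> 27 infected
Step 7: +5 new -> 32 infected
Step 8: +3 new -> 35 infected
Step 9: +2 new -> 37 infected

Answer: 37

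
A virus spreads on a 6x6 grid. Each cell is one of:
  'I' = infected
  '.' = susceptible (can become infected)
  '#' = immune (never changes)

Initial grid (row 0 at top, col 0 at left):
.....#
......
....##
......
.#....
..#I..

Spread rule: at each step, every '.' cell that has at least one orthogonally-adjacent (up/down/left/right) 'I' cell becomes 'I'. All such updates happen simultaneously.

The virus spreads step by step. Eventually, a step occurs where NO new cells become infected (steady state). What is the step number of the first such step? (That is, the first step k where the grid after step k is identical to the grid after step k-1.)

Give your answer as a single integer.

Answer: 9

Derivation:
Step 0 (initial): 1 infected
Step 1: +2 new -> 3 infected
Step 2: +4 new -> 7 infected
Step 3: +4 new -> 11 infected
Step 4: +4 new -> 15 infected
Step 5: +5 new -> 20 infected
Step 6: +6 new -> 26 infected
Step 7: +3 new -> 29 infected
Step 8: +2 new -> 31 infected
Step 9: +0 new -> 31 infected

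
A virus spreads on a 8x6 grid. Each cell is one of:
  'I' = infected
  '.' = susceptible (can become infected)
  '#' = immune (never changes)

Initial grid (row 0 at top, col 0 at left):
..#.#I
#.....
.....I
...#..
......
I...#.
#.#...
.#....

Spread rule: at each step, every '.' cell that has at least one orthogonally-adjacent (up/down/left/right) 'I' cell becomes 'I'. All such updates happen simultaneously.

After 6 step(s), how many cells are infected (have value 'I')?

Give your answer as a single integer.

Answer: 38

Derivation:
Step 0 (initial): 3 infected
Step 1: +5 new -> 8 infected
Step 2: +8 new -> 16 infected
Step 3: +8 new -> 24 infected
Step 4: +7 new -> 31 infected
Step 5: +4 new -> 35 infected
Step 6: +3 new -> 38 infected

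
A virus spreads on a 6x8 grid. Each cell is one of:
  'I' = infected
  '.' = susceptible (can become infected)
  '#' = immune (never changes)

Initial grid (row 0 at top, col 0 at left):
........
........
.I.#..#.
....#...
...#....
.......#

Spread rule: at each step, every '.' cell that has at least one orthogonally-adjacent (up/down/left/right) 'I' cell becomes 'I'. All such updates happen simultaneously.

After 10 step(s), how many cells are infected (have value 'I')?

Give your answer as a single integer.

Answer: 43

Derivation:
Step 0 (initial): 1 infected
Step 1: +4 new -> 5 infected
Step 2: +6 new -> 11 infected
Step 3: +7 new -> 18 infected
Step 4: +4 new -> 22 infected
Step 5: +4 new -> 26 infected
Step 6: +4 new -> 30 infected
Step 7: +5 new -> 35 infected
Step 8: +5 new -> 40 infected
Step 9: +2 new -> 42 infected
Step 10: +1 new -> 43 infected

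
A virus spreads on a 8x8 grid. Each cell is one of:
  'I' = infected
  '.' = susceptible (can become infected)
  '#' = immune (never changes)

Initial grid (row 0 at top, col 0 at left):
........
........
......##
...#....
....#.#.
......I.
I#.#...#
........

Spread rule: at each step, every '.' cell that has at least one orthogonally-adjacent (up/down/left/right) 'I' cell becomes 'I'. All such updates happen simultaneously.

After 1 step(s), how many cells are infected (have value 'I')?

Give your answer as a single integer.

Step 0 (initial): 2 infected
Step 1: +5 new -> 7 infected

Answer: 7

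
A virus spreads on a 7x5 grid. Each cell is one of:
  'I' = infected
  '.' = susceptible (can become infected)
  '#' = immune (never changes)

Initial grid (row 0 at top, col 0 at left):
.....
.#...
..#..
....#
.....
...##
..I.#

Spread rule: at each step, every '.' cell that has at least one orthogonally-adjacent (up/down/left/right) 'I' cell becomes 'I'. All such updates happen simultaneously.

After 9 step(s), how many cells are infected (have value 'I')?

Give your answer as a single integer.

Answer: 29

Derivation:
Step 0 (initial): 1 infected
Step 1: +3 new -> 4 infected
Step 2: +3 new -> 7 infected
Step 3: +4 new -> 11 infected
Step 4: +4 new -> 15 infected
Step 5: +3 new -> 18 infected
Step 6: +3 new -> 21 infected
Step 7: +4 new -> 25 infected
Step 8: +3 new -> 28 infected
Step 9: +1 new -> 29 infected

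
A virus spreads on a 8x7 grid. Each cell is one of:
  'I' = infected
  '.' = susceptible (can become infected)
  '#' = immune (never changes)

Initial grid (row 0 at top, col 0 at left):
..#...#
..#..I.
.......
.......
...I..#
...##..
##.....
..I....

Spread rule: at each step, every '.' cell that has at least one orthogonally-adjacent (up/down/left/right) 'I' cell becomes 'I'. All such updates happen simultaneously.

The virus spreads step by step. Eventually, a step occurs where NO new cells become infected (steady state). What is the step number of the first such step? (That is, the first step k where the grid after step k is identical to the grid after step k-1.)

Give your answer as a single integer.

Answer: 8

Derivation:
Step 0 (initial): 3 infected
Step 1: +10 new -> 13 infected
Step 2: +14 new -> 27 infected
Step 3: +9 new -> 36 infected
Step 4: +6 new -> 42 infected
Step 5: +3 new -> 45 infected
Step 6: +2 new -> 47 infected
Step 7: +1 new -> 48 infected
Step 8: +0 new -> 48 infected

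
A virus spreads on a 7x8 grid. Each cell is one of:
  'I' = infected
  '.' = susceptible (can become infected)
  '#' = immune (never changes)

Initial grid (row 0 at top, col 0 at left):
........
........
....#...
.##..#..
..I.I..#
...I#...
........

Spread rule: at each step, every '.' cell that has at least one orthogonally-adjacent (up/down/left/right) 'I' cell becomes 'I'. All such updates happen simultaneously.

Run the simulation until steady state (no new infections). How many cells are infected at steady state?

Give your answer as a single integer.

Step 0 (initial): 3 infected
Step 1: +6 new -> 9 infected
Step 2: +7 new -> 16 infected
Step 3: +7 new -> 23 infected
Step 4: +8 new -> 31 infected
Step 5: +9 new -> 40 infected
Step 6: +7 new -> 47 infected
Step 7: +3 new -> 50 infected
Step 8: +0 new -> 50 infected

Answer: 50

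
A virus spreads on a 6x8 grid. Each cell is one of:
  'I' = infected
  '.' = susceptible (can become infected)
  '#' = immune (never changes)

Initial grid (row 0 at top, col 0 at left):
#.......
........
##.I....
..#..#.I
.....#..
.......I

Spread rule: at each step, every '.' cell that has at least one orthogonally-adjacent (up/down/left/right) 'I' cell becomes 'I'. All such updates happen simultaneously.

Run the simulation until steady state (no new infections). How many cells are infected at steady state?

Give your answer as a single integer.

Step 0 (initial): 3 infected
Step 1: +8 new -> 11 infected
Step 2: +10 new -> 21 infected
Step 3: +10 new -> 31 infected
Step 4: +6 new -> 37 infected
Step 5: +3 new -> 40 infected
Step 6: +2 new -> 42 infected
Step 7: +0 new -> 42 infected

Answer: 42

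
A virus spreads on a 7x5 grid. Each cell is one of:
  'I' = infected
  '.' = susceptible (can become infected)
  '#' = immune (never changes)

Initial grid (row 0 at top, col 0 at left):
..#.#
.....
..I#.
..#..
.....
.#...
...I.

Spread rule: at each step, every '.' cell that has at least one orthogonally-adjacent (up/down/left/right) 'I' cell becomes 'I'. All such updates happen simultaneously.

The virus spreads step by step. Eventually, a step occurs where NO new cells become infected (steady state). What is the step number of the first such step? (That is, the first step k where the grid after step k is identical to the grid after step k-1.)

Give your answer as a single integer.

Answer: 5

Derivation:
Step 0 (initial): 2 infected
Step 1: +5 new -> 7 infected
Step 2: +8 new -> 15 infected
Step 3: +10 new -> 25 infected
Step 4: +5 new -> 30 infected
Step 5: +0 new -> 30 infected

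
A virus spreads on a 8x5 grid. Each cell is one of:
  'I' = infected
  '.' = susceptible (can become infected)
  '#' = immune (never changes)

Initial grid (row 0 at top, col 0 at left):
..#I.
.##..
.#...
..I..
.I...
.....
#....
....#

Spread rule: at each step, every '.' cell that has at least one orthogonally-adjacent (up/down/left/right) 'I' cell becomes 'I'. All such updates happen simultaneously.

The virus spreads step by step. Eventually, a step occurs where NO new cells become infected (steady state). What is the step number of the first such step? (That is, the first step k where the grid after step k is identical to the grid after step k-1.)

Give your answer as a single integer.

Answer: 7

Derivation:
Step 0 (initial): 3 infected
Step 1: +8 new -> 11 infected
Step 2: +8 new -> 19 infected
Step 3: +6 new -> 25 infected
Step 4: +5 new -> 30 infected
Step 5: +3 new -> 33 infected
Step 6: +1 new -> 34 infected
Step 7: +0 new -> 34 infected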